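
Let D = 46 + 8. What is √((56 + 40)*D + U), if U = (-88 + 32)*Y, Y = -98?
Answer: 4*√667 ≈ 103.31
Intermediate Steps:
D = 54
U = 5488 (U = (-88 + 32)*(-98) = -56*(-98) = 5488)
√((56 + 40)*D + U) = √((56 + 40)*54 + 5488) = √(96*54 + 5488) = √(5184 + 5488) = √10672 = 4*√667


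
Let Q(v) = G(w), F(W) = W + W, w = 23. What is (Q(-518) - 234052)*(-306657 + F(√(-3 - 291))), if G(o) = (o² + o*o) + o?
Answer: 71442187947 - 3261594*I*√6 ≈ 7.1442e+10 - 7.9892e+6*I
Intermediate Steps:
F(W) = 2*W
G(o) = o + 2*o² (G(o) = (o² + o²) + o = 2*o² + o = o + 2*o²)
Q(v) = 1081 (Q(v) = 23*(1 + 2*23) = 23*(1 + 46) = 23*47 = 1081)
(Q(-518) - 234052)*(-306657 + F(√(-3 - 291))) = (1081 - 234052)*(-306657 + 2*√(-3 - 291)) = -232971*(-306657 + 2*√(-294)) = -232971*(-306657 + 2*(7*I*√6)) = -232971*(-306657 + 14*I*√6) = 71442187947 - 3261594*I*√6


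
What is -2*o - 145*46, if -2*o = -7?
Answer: -6677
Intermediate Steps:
o = 7/2 (o = -1/2*(-7) = 7/2 ≈ 3.5000)
-2*o - 145*46 = -2*7/2 - 145*46 = -7 - 6670 = -6677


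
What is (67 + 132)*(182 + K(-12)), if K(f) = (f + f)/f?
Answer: 36616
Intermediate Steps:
K(f) = 2 (K(f) = (2*f)/f = 2)
(67 + 132)*(182 + K(-12)) = (67 + 132)*(182 + 2) = 199*184 = 36616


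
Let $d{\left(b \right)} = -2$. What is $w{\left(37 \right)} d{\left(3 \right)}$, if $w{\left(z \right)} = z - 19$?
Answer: $-36$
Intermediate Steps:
$w{\left(z \right)} = -19 + z$
$w{\left(37 \right)} d{\left(3 \right)} = \left(-19 + 37\right) \left(-2\right) = 18 \left(-2\right) = -36$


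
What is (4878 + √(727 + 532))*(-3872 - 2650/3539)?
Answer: -66856199724/3539 - 13705658*√1259/3539 ≈ -1.9029e+7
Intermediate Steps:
(4878 + √(727 + 532))*(-3872 - 2650/3539) = (4878 + √1259)*(-3872 - 2650*1/3539) = (4878 + √1259)*(-3872 - 2650/3539) = (4878 + √1259)*(-13705658/3539) = -66856199724/3539 - 13705658*√1259/3539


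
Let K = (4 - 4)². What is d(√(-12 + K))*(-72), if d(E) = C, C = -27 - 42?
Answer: 4968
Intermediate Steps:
K = 0 (K = 0² = 0)
C = -69
d(E) = -69
d(√(-12 + K))*(-72) = -69*(-72) = 4968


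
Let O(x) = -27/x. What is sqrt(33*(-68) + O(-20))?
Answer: I*sqrt(224265)/10 ≈ 47.357*I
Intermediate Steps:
sqrt(33*(-68) + O(-20)) = sqrt(33*(-68) - 27/(-20)) = sqrt(-2244 - 27*(-1/20)) = sqrt(-2244 + 27/20) = sqrt(-44853/20) = I*sqrt(224265)/10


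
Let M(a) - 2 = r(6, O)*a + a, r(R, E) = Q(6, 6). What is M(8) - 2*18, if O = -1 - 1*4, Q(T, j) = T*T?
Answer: 262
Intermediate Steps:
Q(T, j) = T²
O = -5 (O = -1 - 4 = -5)
r(R, E) = 36 (r(R, E) = 6² = 36)
M(a) = 2 + 37*a (M(a) = 2 + (36*a + a) = 2 + 37*a)
M(8) - 2*18 = (2 + 37*8) - 2*18 = (2 + 296) - 36 = 298 - 36 = 262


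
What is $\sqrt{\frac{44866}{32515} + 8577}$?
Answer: $\frac{\sqrt{9069279572815}}{32515} \approx 92.62$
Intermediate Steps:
$\sqrt{\frac{44866}{32515} + 8577} = \sqrt{\frac{278926021}{32515}} = \frac{\sqrt{9069279572815}}{32515}$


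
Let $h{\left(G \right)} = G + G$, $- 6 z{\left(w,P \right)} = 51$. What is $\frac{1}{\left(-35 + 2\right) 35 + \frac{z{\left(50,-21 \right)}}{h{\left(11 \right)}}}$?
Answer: $- \frac{44}{50837} \approx -0.00086551$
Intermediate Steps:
$z{\left(w,P \right)} = - \frac{17}{2}$ ($z{\left(w,P \right)} = \left(- \frac{1}{6}\right) 51 = - \frac{17}{2}$)
$h{\left(G \right)} = 2 G$
$\frac{1}{\left(-35 + 2\right) 35 + \frac{z{\left(50,-21 \right)}}{h{\left(11 \right)}}} = \frac{1}{\left(-35 + 2\right) 35 - \frac{17}{2 \cdot 2 \cdot 11}} = \frac{1}{\left(-33\right) 35 - \frac{17}{2 \cdot 22}} = \frac{1}{-1155 - \frac{17}{44}} = \frac{1}{- \frac{50837}{44}} = - \frac{44}{50837}$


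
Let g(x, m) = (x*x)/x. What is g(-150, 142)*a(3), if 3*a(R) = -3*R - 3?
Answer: 600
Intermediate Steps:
g(x, m) = x (g(x, m) = x**2/x = x)
a(R) = -1 - R (a(R) = (-3*R - 3)/3 = (-3 - 3*R)/3 = -1 - R)
g(-150, 142)*a(3) = -150*(-1 - 1*3) = -150*(-1 - 3) = -150*(-4) = 600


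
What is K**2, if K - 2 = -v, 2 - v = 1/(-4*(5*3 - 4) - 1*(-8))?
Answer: 1/1296 ≈ 0.00077160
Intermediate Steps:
v = 73/36 (v = 2 - 1/(-4*(5*3 - 4) - 1*(-8)) = 2 - 1/(-4*(15 - 4) + 8) = 2 - 1/(-4*11 + 8) = 2 - 1/(-44 + 8) = 2 - 1/(-36) = 2 - 1*(-1/36) = 2 + 1/36 = 73/36 ≈ 2.0278)
K = -1/36 (K = 2 - 1*73/36 = 2 - 73/36 = -1/36 ≈ -0.027778)
K**2 = (-1/36)**2 = 1/1296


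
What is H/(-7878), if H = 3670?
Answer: -1835/3939 ≈ -0.46585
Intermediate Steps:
H/(-7878) = 3670/(-7878) = 3670*(-1/7878) = -1835/3939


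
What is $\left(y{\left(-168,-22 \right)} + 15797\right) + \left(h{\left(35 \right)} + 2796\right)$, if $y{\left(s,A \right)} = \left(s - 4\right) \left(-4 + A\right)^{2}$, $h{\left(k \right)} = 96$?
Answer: $-97583$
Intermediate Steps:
$y{\left(s,A \right)} = \left(-4 + A\right)^{2} \left(-4 + s\right)$ ($y{\left(s,A \right)} = \left(-4 + s\right) \left(-4 + A\right)^{2} = \left(-4 + A\right)^{2} \left(-4 + s\right)$)
$\left(y{\left(-168,-22 \right)} + 15797\right) + \left(h{\left(35 \right)} + 2796\right) = \left(\left(-4 - 22\right)^{2} \left(-4 - 168\right) + 15797\right) + \left(96 + 2796\right) = \left(\left(-26\right)^{2} \left(-172\right) + 15797\right) + 2892 = \left(676 \left(-172\right) + 15797\right) + 2892 = \left(-116272 + 15797\right) + 2892 = -100475 + 2892 = -97583$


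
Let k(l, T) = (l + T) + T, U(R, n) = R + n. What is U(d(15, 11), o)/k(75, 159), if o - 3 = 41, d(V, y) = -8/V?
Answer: 652/5895 ≈ 0.11060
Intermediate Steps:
o = 44 (o = 3 + 41 = 44)
k(l, T) = l + 2*T (k(l, T) = (T + l) + T = l + 2*T)
U(d(15, 11), o)/k(75, 159) = (-8/15 + 44)/(75 + 2*159) = (-8*1/15 + 44)/(75 + 318) = (-8/15 + 44)/393 = (652/15)*(1/393) = 652/5895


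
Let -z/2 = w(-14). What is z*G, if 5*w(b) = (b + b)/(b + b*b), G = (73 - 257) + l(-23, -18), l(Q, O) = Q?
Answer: -828/65 ≈ -12.738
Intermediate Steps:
G = -207 (G = (73 - 257) - 23 = -184 - 23 = -207)
w(b) = 2*b/(5*(b + b**2)) (w(b) = ((b + b)/(b + b*b))/5 = ((2*b)/(b + b**2))/5 = (2*b/(b + b**2))/5 = 2*b/(5*(b + b**2)))
z = 4/65 (z = -4/(5*(1 - 14)) = -4/(5*(-13)) = -4*(-1)/(5*13) = -2*(-2/65) = 4/65 ≈ 0.061538)
z*G = (4/65)*(-207) = -828/65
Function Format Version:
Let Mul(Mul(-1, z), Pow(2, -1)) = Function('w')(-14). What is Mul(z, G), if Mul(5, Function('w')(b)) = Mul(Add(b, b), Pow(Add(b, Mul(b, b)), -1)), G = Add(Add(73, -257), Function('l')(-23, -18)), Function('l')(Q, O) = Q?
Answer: Rational(-828, 65) ≈ -12.738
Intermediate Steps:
G = -207 (G = Add(Add(73, -257), -23) = Add(-184, -23) = -207)
Function('w')(b) = Mul(Rational(2, 5), b, Pow(Add(b, Pow(b, 2)), -1)) (Function('w')(b) = Mul(Rational(1, 5), Mul(Add(b, b), Pow(Add(b, Mul(b, b)), -1))) = Mul(Rational(1, 5), Mul(Mul(2, b), Pow(Add(b, Pow(b, 2)), -1))) = Mul(Rational(1, 5), Mul(2, b, Pow(Add(b, Pow(b, 2)), -1))) = Mul(Rational(2, 5), b, Pow(Add(b, Pow(b, 2)), -1)))
z = Rational(4, 65) (z = Mul(-2, Mul(Rational(2, 5), Pow(Add(1, -14), -1))) = Mul(-2, Mul(Rational(2, 5), Pow(-13, -1))) = Mul(-2, Mul(Rational(2, 5), Rational(-1, 13))) = Mul(-2, Rational(-2, 65)) = Rational(4, 65) ≈ 0.061538)
Mul(z, G) = Mul(Rational(4, 65), -207) = Rational(-828, 65)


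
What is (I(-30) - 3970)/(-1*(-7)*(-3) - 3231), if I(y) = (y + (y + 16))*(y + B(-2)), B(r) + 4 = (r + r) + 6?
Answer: 427/542 ≈ 0.78782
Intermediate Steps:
B(r) = 2 + 2*r (B(r) = -4 + ((r + r) + 6) = -4 + (2*r + 6) = -4 + (6 + 2*r) = 2 + 2*r)
I(y) = (-2 + y)*(16 + 2*y) (I(y) = (y + (y + 16))*(y + (2 + 2*(-2))) = (y + (16 + y))*(y + (2 - 4)) = (16 + 2*y)*(y - 2) = (16 + 2*y)*(-2 + y) = (-2 + y)*(16 + 2*y))
(I(-30) - 3970)/(-1*(-7)*(-3) - 3231) = ((-32 + 2*(-30)² + 12*(-30)) - 3970)/(-1*(-7)*(-3) - 3231) = ((-32 + 2*900 - 360) - 3970)/(7*(-3) - 3231) = ((-32 + 1800 - 360) - 3970)/(-21 - 3231) = (1408 - 3970)/(-3252) = -2562*(-1/3252) = 427/542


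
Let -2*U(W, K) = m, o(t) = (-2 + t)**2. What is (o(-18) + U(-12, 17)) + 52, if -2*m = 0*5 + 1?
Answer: 1809/4 ≈ 452.25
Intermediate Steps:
m = -1/2 (m = -(0*5 + 1)/2 = -(0 + 1)/2 = -1/2*1 = -1/2 ≈ -0.50000)
U(W, K) = 1/4 (U(W, K) = -1/2*(-1/2) = 1/4)
(o(-18) + U(-12, 17)) + 52 = ((-2 - 18)**2 + 1/4) + 52 = ((-20)**2 + 1/4) + 52 = (400 + 1/4) + 52 = 1601/4 + 52 = 1809/4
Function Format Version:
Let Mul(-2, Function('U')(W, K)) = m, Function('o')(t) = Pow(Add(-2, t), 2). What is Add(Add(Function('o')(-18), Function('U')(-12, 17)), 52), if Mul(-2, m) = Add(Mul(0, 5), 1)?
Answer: Rational(1809, 4) ≈ 452.25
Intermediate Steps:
m = Rational(-1, 2) (m = Mul(Rational(-1, 2), Add(Mul(0, 5), 1)) = Mul(Rational(-1, 2), Add(0, 1)) = Mul(Rational(-1, 2), 1) = Rational(-1, 2) ≈ -0.50000)
Function('U')(W, K) = Rational(1, 4) (Function('U')(W, K) = Mul(Rational(-1, 2), Rational(-1, 2)) = Rational(1, 4))
Add(Add(Function('o')(-18), Function('U')(-12, 17)), 52) = Add(Add(Pow(Add(-2, -18), 2), Rational(1, 4)), 52) = Add(Add(Pow(-20, 2), Rational(1, 4)), 52) = Add(Add(400, Rational(1, 4)), 52) = Add(Rational(1601, 4), 52) = Rational(1809, 4)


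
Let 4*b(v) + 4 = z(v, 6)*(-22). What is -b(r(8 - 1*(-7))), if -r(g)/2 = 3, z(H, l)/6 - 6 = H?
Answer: 1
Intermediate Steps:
z(H, l) = 36 + 6*H
r(g) = -6 (r(g) = -2*3 = -6)
b(v) = -199 - 33*v (b(v) = -1 + ((36 + 6*v)*(-22))/4 = -1 + (-792 - 132*v)/4 = -1 + (-198 - 33*v) = -199 - 33*v)
-b(r(8 - 1*(-7))) = -(-199 - 33*(-6)) = -(-199 + 198) = -1*(-1) = 1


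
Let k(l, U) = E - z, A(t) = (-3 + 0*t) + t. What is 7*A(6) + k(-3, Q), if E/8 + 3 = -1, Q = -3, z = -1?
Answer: -10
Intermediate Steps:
E = -32 (E = -24 + 8*(-1) = -24 - 8 = -32)
A(t) = -3 + t (A(t) = (-3 + 0) + t = -3 + t)
k(l, U) = -31 (k(l, U) = -32 - 1*(-1) = -32 + 1 = -31)
7*A(6) + k(-3, Q) = 7*(-3 + 6) - 31 = 7*3 - 31 = 21 - 31 = -10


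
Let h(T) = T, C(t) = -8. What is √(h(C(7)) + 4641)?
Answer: √4633 ≈ 68.066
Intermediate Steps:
√(h(C(7)) + 4641) = √(-8 + 4641) = √4633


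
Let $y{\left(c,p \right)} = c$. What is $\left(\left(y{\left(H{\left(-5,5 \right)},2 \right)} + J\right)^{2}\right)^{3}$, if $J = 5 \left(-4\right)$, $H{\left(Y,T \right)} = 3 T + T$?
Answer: $0$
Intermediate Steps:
$H{\left(Y,T \right)} = 4 T$
$J = -20$
$\left(\left(y{\left(H{\left(-5,5 \right)},2 \right)} + J\right)^{2}\right)^{3} = \left(\left(4 \cdot 5 - 20\right)^{2}\right)^{3} = \left(\left(20 - 20\right)^{2}\right)^{3} = \left(0^{2}\right)^{3} = 0^{3} = 0$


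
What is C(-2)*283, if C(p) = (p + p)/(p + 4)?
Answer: -566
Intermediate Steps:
C(p) = 2*p/(4 + p) (C(p) = (2*p)/(4 + p) = 2*p/(4 + p))
C(-2)*283 = (2*(-2)/(4 - 2))*283 = (2*(-2)/2)*283 = (2*(-2)*(½))*283 = -2*283 = -566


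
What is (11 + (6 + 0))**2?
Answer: 289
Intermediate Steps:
(11 + (6 + 0))**2 = (11 + 6)**2 = 17**2 = 289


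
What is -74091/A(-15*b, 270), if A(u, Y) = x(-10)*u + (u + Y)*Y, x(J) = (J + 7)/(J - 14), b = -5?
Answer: -197576/248425 ≈ -0.79531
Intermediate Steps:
x(J) = (7 + J)/(-14 + J)
A(u, Y) = u/8 + Y*(Y + u) (A(u, Y) = ((7 - 10)/(-14 - 10))*u + (u + Y)*Y = (-3/(-24))*u + (Y + u)*Y = (-1/24*(-3))*u + Y*(Y + u) = u/8 + Y*(Y + u))
-74091/A(-15*b, 270) = -74091/(270² + (-15*(-5))/8 + 270*(-15*(-5))) = -74091/(72900 + (⅛)*75 + 270*75) = -74091/(72900 + 75/8 + 20250) = -74091/745275/8 = -74091*8/745275 = -197576/248425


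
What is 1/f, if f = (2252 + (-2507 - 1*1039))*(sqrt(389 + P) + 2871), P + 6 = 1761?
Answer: -2871/10663203118 + 2*sqrt(134)/5331601559 ≈ -2.6490e-7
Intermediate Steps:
P = 1755 (P = -6 + 1761 = 1755)
f = -3715074 - 5176*sqrt(134) (f = (2252 + (-2507 - 1*1039))*(sqrt(389 + 1755) + 2871) = (2252 + (-2507 - 1039))*(sqrt(2144) + 2871) = (2252 - 3546)*(4*sqrt(134) + 2871) = -1294*(2871 + 4*sqrt(134)) = -3715074 - 5176*sqrt(134) ≈ -3.7750e+6)
1/f = 1/(-3715074 - 5176*sqrt(134))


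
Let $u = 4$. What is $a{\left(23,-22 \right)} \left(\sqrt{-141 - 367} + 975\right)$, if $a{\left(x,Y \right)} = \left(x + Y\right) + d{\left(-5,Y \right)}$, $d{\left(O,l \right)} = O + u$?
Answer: $0$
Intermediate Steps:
$d{\left(O,l \right)} = 4 + O$ ($d{\left(O,l \right)} = O + 4 = 4 + O$)
$a{\left(x,Y \right)} = -1 + Y + x$ ($a{\left(x,Y \right)} = \left(x + Y\right) + \left(4 - 5\right) = \left(Y + x\right) - 1 = -1 + Y + x$)
$a{\left(23,-22 \right)} \left(\sqrt{-141 - 367} + 975\right) = \left(-1 - 22 + 23\right) \left(\sqrt{-141 - 367} + 975\right) = 0 \left(\sqrt{-508} + 975\right) = 0 \left(2 i \sqrt{127} + 975\right) = 0 \left(975 + 2 i \sqrt{127}\right) = 0$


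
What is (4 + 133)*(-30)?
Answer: -4110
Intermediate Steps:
(4 + 133)*(-30) = 137*(-30) = -4110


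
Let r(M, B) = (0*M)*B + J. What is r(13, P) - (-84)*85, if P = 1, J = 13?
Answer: 7153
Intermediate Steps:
r(M, B) = 13 (r(M, B) = (0*M)*B + 13 = 0*B + 13 = 0 + 13 = 13)
r(13, P) - (-84)*85 = 13 - (-84)*85 = 13 - 84*(-85) = 13 + 7140 = 7153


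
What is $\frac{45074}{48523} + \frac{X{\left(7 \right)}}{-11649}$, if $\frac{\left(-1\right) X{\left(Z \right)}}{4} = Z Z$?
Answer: $\frac{534577534}{565244427} \approx 0.94575$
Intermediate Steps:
$X{\left(Z \right)} = - 4 Z^{2}$ ($X{\left(Z \right)} = - 4 Z Z = - 4 Z^{2}$)
$\frac{45074}{48523} + \frac{X{\left(7 \right)}}{-11649} = \frac{45074}{48523} + \frac{\left(-4\right) 7^{2}}{-11649} = 45074 \cdot \frac{1}{48523} + \left(-4\right) 49 \left(- \frac{1}{11649}\right) = \frac{45074}{48523} - - \frac{196}{11649} = \frac{45074}{48523} + \frac{196}{11649} = \frac{534577534}{565244427}$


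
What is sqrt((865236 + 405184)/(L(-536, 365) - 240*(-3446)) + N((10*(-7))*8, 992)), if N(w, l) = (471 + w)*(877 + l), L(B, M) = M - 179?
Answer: 13*I*sqrt(18709166714619)/137871 ≈ 407.85*I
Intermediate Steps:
L(B, M) = -179 + M
sqrt((865236 + 405184)/(L(-536, 365) - 240*(-3446)) + N((10*(-7))*8, 992)) = sqrt((865236 + 405184)/((-179 + 365) - 240*(-3446)) + (413067 + 471*992 + 877*((10*(-7))*8) + 992*((10*(-7))*8))) = sqrt(1270420/(186 + 827040) + (413067 + 467232 + 877*(-70*8) + 992*(-70*8))) = sqrt(1270420/827226 + (413067 + 467232 + 877*(-560) + 992*(-560))) = sqrt(1270420*(1/827226) + (413067 + 467232 - 491120 - 555520)) = sqrt(635210/413613 - 166341) = sqrt(-68800164823/413613) = 13*I*sqrt(18709166714619)/137871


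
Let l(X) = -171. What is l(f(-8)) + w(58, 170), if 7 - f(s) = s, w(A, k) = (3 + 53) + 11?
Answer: -104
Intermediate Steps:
w(A, k) = 67 (w(A, k) = 56 + 11 = 67)
f(s) = 7 - s
l(f(-8)) + w(58, 170) = -171 + 67 = -104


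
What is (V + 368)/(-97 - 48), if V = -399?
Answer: 31/145 ≈ 0.21379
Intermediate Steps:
(V + 368)/(-97 - 48) = (-399 + 368)/(-97 - 48) = -31/(-145) = -31*(-1/145) = 31/145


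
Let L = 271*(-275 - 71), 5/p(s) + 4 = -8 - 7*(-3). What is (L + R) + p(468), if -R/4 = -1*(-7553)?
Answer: -1115797/9 ≈ -1.2398e+5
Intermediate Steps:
p(s) = 5/9 (p(s) = 5/(-4 + (-8 - 7*(-3))) = 5/(-4 + (-8 + 21)) = 5/(-4 + 13) = 5/9)
L = -93766 (L = 271*(-346) = -93766)
R = -30212 (R = -(-4)*(-7553) = -4*7553 = -30212)
(L + R) + p(468) = (-93766 - 30212) + 5/9 = -123978 + 5/9 = -1115797/9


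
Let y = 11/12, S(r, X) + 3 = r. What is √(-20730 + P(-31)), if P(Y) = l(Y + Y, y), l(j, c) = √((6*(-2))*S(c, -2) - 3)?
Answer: √(-20730 + √22) ≈ 143.96*I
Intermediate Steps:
S(r, X) = -3 + r
y = 11/12 (y = 11*(1/12) = 11/12 ≈ 0.91667)
l(j, c) = √(33 - 12*c) (l(j, c) = √((6*(-2))*(-3 + c) - 3) = √(-12*(-3 + c) - 3) = √((36 - 12*c) - 3) = √(33 - 12*c))
P(Y) = √22 (P(Y) = √(33 - 12*11/12) = √(33 - 11) = √22)
√(-20730 + P(-31)) = √(-20730 + √22)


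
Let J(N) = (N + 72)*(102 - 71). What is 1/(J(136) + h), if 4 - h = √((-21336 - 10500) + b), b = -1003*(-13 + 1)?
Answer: 1613/10412026 + 15*I*√22/20824052 ≈ 0.00015492 + 3.3786e-6*I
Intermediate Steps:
b = 12036 (b = -1003*(-12) = 12036)
J(N) = 2232 + 31*N (J(N) = (72 + N)*31 = 2232 + 31*N)
h = 4 - 30*I*√22 (h = 4 - √((-21336 - 10500) + 12036) = 4 - √(-31836 + 12036) = 4 - √(-19800) = 4 - 30*I*√22 ≈ 4.0 - 140.71*I)
1/(J(136) + h) = 1/((2232 + 31*136) + (4 - 30*I*√22)) = 1/((2232 + 4216) + (4 - 30*I*√22)) = 1/(6448 + (4 - 30*I*√22)) = 1/(6452 - 30*I*√22)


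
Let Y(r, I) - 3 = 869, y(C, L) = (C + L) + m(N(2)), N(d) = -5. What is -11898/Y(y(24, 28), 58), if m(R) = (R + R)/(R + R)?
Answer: -5949/436 ≈ -13.645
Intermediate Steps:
m(R) = 1 (m(R) = (2*R)/((2*R)) = (2*R)*(1/(2*R)) = 1)
y(C, L) = 1 + C + L (y(C, L) = (C + L) + 1 = 1 + C + L)
Y(r, I) = 872 (Y(r, I) = 3 + 869 = 872)
-11898/Y(y(24, 28), 58) = -11898/872 = -11898*1/872 = -5949/436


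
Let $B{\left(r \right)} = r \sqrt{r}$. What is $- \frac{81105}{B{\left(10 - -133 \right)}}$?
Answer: $- \frac{81105 \sqrt{143}}{20449} \approx -47.429$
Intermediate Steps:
$B{\left(r \right)} = r^{\frac{3}{2}}$
$- \frac{81105}{B{\left(10 - -133 \right)}} = - \frac{81105}{\left(10 - -133\right)^{\frac{3}{2}}} = - \frac{81105}{\left(10 + 133\right)^{\frac{3}{2}}} = - \frac{81105}{143^{\frac{3}{2}}} = - \frac{81105}{143 \sqrt{143}} = - 81105 \frac{\sqrt{143}}{20449} = - \frac{81105 \sqrt{143}}{20449}$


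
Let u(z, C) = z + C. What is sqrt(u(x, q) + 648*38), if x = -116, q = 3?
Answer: sqrt(24511) ≈ 156.56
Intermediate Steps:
u(z, C) = C + z
sqrt(u(x, q) + 648*38) = sqrt((3 - 116) + 648*38) = sqrt(-113 + 24624) = sqrt(24511)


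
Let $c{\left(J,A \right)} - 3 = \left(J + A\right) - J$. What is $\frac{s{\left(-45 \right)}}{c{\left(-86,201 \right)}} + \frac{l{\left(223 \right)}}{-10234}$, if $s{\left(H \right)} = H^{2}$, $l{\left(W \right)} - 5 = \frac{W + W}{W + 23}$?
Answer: $\frac{24988849}{2517564} \approx 9.9258$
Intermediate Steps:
$l{\left(W \right)} = 5 + \frac{2 W}{23 + W}$ ($l{\left(W \right)} = 5 + \frac{W + W}{W + 23} = 5 + \frac{2 W}{23 + W}$)
$c{\left(J,A \right)} = 3 + A$ ($c{\left(J,A \right)} = 3 + \left(\left(J + A\right) - J\right) = 3 + \left(\left(A + J\right) - J\right) = 3 + A$)
$\frac{s{\left(-45 \right)}}{c{\left(-86,201 \right)}} + \frac{l{\left(223 \right)}}{-10234} = \frac{\left(-45\right)^{2}}{3 + 201} + \frac{\frac{1}{23 + 223} \left(115 + 7 \cdot 223\right)}{-10234} = \frac{2025}{204} + \frac{115 + 1561}{246} \left(- \frac{1}{10234}\right) = 2025 \cdot \frac{1}{204} + \frac{1}{246} \cdot 1676 \left(- \frac{1}{10234}\right) = \frac{675}{68} + \frac{838}{123} \left(- \frac{1}{10234}\right) = \frac{675}{68} - \frac{419}{629391} = \frac{24988849}{2517564}$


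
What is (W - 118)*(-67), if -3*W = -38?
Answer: 21172/3 ≈ 7057.3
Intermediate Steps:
W = 38/3 (W = -1/3*(-38) = 38/3 ≈ 12.667)
(W - 118)*(-67) = (38/3 - 118)*(-67) = -316/3*(-67) = 21172/3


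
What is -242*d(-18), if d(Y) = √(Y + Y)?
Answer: -1452*I ≈ -1452.0*I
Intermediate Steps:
d(Y) = √2*√Y (d(Y) = √(2*Y) = √2*√Y)
-242*d(-18) = -242*√2*√(-18) = -242*√2*3*I*√2 = -1452*I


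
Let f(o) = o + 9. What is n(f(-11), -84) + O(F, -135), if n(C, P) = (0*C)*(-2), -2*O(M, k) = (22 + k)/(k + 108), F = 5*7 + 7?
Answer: -113/54 ≈ -2.0926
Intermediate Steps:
F = 42 (F = 35 + 7 = 42)
f(o) = 9 + o
O(M, k) = -(22 + k)/(2*(108 + k)) (O(M, k) = -(22 + k)/(2*(k + 108)) = -(22 + k)/(2*(108 + k)))
n(C, P) = 0 (n(C, P) = 0*(-2) = 0)
n(f(-11), -84) + O(F, -135) = 0 + (-22 - 1*(-135))/(2*(108 - 135)) = 0 + (½)*(-22 + 135)/(-27) = 0 + (½)*(-1/27)*113 = 0 - 113/54 = -113/54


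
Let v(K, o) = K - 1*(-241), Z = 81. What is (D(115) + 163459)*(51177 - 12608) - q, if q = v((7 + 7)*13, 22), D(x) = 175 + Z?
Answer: 6314323412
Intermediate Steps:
D(x) = 256 (D(x) = 175 + 81 = 256)
v(K, o) = 241 + K (v(K, o) = K + 241 = 241 + K)
q = 423 (q = 241 + (7 + 7)*13 = 241 + 14*13 = 241 + 182 = 423)
(D(115) + 163459)*(51177 - 12608) - q = (256 + 163459)*(51177 - 12608) - 1*423 = 163715*38569 - 423 = 6314323835 - 423 = 6314323412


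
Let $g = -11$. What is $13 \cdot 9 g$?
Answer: $-1287$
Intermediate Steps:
$13 \cdot 9 g = 13 \cdot 9 \left(-11\right) = 117 \left(-11\right) = -1287$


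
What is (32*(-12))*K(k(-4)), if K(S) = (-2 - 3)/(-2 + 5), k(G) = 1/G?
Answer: 640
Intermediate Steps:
k(G) = 1/G
K(S) = -5/3
(32*(-12))*K(k(-4)) = (32*(-12))*(-5/3) = -384*(-5/3) = 640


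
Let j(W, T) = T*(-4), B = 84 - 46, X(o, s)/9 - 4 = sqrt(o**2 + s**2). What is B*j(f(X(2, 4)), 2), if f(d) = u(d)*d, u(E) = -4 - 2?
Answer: -304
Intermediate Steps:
u(E) = -6
X(o, s) = 36 + 9*sqrt(o**2 + s**2)
f(d) = -6*d
B = 38
j(W, T) = -4*T
B*j(f(X(2, 4)), 2) = 38*(-4*2) = 38*(-8) = -304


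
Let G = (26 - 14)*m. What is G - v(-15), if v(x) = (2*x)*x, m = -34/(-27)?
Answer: -3914/9 ≈ -434.89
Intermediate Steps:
m = 34/27 (m = -34*(-1/27) = 34/27 ≈ 1.2593)
v(x) = 2*x²
G = 136/9 (G = (26 - 14)*(34/27) = 12*(34/27) = 136/9 ≈ 15.111)
G - v(-15) = 136/9 - 2*(-15)² = 136/9 - 2*225 = 136/9 - 1*450 = 136/9 - 450 = -3914/9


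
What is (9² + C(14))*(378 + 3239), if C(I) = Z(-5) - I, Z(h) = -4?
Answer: 227871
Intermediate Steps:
C(I) = -4 - I
(9² + C(14))*(378 + 3239) = (9² + (-4 - 1*14))*(378 + 3239) = (81 + (-4 - 14))*3617 = (81 - 18)*3617 = 63*3617 = 227871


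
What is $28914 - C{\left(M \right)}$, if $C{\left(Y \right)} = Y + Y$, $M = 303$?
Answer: $28308$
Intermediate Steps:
$C{\left(Y \right)} = 2 Y$
$28914 - C{\left(M \right)} = 28914 - 2 \cdot 303 = 28914 - 606 = 28308$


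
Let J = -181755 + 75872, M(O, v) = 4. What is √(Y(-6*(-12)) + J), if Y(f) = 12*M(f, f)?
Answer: I*√105835 ≈ 325.32*I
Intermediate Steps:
J = -105883
Y(f) = 48 (Y(f) = 12*4 = 48)
√(Y(-6*(-12)) + J) = √(48 - 105883) = √(-105835) = I*√105835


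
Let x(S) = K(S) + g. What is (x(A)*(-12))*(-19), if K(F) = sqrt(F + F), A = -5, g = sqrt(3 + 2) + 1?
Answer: 228 + 228*sqrt(5) + 228*I*sqrt(10) ≈ 737.82 + 721.0*I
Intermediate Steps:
g = 1 + sqrt(5) (g = sqrt(5) + 1 = 1 + sqrt(5) ≈ 3.2361)
K(F) = sqrt(2)*sqrt(F) (K(F) = sqrt(2*F) = sqrt(2)*sqrt(F))
x(S) = 1 + sqrt(5) + sqrt(2)*sqrt(S) (x(S) = sqrt(2)*sqrt(S) + (1 + sqrt(5)) = 1 + sqrt(5) + sqrt(2)*sqrt(S))
(x(A)*(-12))*(-19) = ((1 + sqrt(5) + sqrt(2)*sqrt(-5))*(-12))*(-19) = ((1 + sqrt(5) + sqrt(2)*(I*sqrt(5)))*(-12))*(-19) = ((1 + sqrt(5) + I*sqrt(10))*(-12))*(-19) = (-12 - 12*sqrt(5) - 12*I*sqrt(10))*(-19) = 228 + 228*sqrt(5) + 228*I*sqrt(10)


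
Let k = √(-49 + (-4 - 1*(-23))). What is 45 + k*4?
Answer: 45 + 4*I*√30 ≈ 45.0 + 21.909*I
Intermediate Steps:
k = I*√30 (k = √(-49 + (-4 + 23)) = √(-49 + 19) = √(-30) = I*√30 ≈ 5.4772*I)
45 + k*4 = 45 + (I*√30)*4 = 45 + 4*I*√30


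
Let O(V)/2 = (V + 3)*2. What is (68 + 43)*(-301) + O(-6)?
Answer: -33423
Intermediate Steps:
O(V) = 12 + 4*V (O(V) = 2*((V + 3)*2) = 2*((3 + V)*2) = 2*(6 + 2*V) = 12 + 4*V)
(68 + 43)*(-301) + O(-6) = (68 + 43)*(-301) + (12 + 4*(-6)) = 111*(-301) + (12 - 24) = -33411 - 12 = -33423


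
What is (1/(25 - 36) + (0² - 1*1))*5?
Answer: -60/11 ≈ -5.4545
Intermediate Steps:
(1/(25 - 36) + (0² - 1*1))*5 = (1/(-11) + (0 - 1))*5 = (-1/11 - 1)*5 = -12/11*5 = -60/11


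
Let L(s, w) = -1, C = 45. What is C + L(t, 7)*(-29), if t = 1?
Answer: 74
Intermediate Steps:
C + L(t, 7)*(-29) = 45 - 1*(-29) = 45 + 29 = 74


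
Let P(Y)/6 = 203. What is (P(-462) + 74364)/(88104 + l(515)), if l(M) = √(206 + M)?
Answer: 6659076528/7762314095 - 75582*√721/7762314095 ≈ 0.85761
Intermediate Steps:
P(Y) = 1218 (P(Y) = 6*203 = 1218)
(P(-462) + 74364)/(88104 + l(515)) = (1218 + 74364)/(88104 + √(206 + 515)) = 75582/(88104 + √721)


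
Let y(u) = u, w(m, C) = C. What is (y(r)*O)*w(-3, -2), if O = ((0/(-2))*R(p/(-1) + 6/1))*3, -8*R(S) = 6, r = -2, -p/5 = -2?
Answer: 0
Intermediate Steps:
p = 10 (p = -5*(-2) = 10)
R(S) = -¾ (R(S) = -⅛*6 = -¾)
O = 0 (O = ((0/(-2))*(-¾))*3 = ((0*(-½))*(-¾))*3 = (0*(-¾))*3 = 0*3 = 0)
(y(r)*O)*w(-3, -2) = -2*0*(-2) = 0*(-2) = 0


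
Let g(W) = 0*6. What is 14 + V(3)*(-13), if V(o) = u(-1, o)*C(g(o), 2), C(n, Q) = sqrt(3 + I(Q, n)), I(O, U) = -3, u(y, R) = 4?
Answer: 14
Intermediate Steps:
g(W) = 0
C(n, Q) = 0 (C(n, Q) = sqrt(3 - 3) = sqrt(0) = 0)
V(o) = 0 (V(o) = 4*0 = 0)
14 + V(3)*(-13) = 14 + 0*(-13) = 14 + 0 = 14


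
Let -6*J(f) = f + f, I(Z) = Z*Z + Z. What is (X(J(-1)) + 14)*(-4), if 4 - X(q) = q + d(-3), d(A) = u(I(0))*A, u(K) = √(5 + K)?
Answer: -212/3 - 12*√5 ≈ -97.500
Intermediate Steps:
I(Z) = Z + Z² (I(Z) = Z² + Z = Z + Z²)
d(A) = A*√5 (d(A) = √(5 + 0*(1 + 0))*A = √(5 + 0*1)*A = √(5 + 0)*A = √5*A = A*√5)
J(f) = -f/3 (J(f) = -(f + f)/6 = -f/3)
X(q) = 4 - q + 3*√5 (X(q) = 4 - (q - 3*√5) = 4 + (-q + 3*√5) = 4 - q + 3*√5)
(X(J(-1)) + 14)*(-4) = ((4 - (-1)*(-1)/3 + 3*√5) + 14)*(-4) = ((4 - 1*⅓ + 3*√5) + 14)*(-4) = ((4 - ⅓ + 3*√5) + 14)*(-4) = ((11/3 + 3*√5) + 14)*(-4) = (53/3 + 3*√5)*(-4) = -212/3 - 12*√5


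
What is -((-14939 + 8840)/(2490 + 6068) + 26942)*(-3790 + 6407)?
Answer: -603384776329/8558 ≈ -7.0505e+7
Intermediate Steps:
-((-14939 + 8840)/(2490 + 6068) + 26942)*(-3790 + 6407) = -(-6099/8558 + 26942)*2617 = -230563537*2617/8558 = -1*603384776329/8558 = -603384776329/8558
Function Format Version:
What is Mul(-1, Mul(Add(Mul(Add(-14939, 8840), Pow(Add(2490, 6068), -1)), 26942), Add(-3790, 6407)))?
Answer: Rational(-603384776329, 8558) ≈ -7.0505e+7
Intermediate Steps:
Mul(-1, Mul(Add(Mul(Add(-14939, 8840), Pow(Add(2490, 6068), -1)), 26942), Add(-3790, 6407))) = Mul(-1, Mul(Add(Mul(-6099, Pow(8558, -1)), 26942), 2617)) = Mul(-1, Mul(Add(Mul(-6099, Rational(1, 8558)), 26942), 2617)) = Mul(-1, Mul(Add(Rational(-6099, 8558), 26942), 2617)) = Mul(-1, Mul(Rational(230563537, 8558), 2617)) = Mul(-1, Rational(603384776329, 8558)) = Rational(-603384776329, 8558)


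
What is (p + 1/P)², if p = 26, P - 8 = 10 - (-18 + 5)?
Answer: 651249/961 ≈ 677.68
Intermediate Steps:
P = 31 (P = 8 + (10 - (-18 + 5)) = 8 + (10 - 1*(-13)) = 8 + (10 + 13) = 8 + 23 = 31)
(p + 1/P)² = (26 + 1/31)² = (807/31)² = 651249/961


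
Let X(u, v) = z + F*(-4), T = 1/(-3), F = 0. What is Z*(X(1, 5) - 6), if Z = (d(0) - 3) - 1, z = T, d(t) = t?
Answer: 76/3 ≈ 25.333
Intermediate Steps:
T = -⅓ ≈ -0.33333
z = -⅓ ≈ -0.33333
Z = -4 (Z = (0 - 3) - 1 = -3 - 1 = -4)
X(u, v) = -⅓ (X(u, v) = -⅓ + 0*(-4) = -⅓ + 0 = -⅓)
Z*(X(1, 5) - 6) = -4*(-⅓ - 6) = -4*(-19/3) = 76/3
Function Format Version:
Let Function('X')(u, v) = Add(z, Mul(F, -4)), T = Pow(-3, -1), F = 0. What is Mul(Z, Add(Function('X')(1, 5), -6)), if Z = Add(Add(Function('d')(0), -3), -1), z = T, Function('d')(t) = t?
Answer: Rational(76, 3) ≈ 25.333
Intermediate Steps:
T = Rational(-1, 3) ≈ -0.33333
z = Rational(-1, 3) ≈ -0.33333
Z = -4 (Z = Add(Add(0, -3), -1) = Add(-3, -1) = -4)
Function('X')(u, v) = Rational(-1, 3) (Function('X')(u, v) = Add(Rational(-1, 3), Mul(0, -4)) = Add(Rational(-1, 3), 0) = Rational(-1, 3))
Mul(Z, Add(Function('X')(1, 5), -6)) = Mul(-4, Add(Rational(-1, 3), -6)) = Mul(-4, Rational(-19, 3)) = Rational(76, 3)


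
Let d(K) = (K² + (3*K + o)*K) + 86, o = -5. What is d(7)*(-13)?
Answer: -3211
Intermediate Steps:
d(K) = 86 + K² + K*(-5 + 3*K) (d(K) = (K² + (3*K - 5)*K) + 86 = (K² + (-5 + 3*K)*K) + 86 = (K² + K*(-5 + 3*K)) + 86 = 86 + K² + K*(-5 + 3*K))
d(7)*(-13) = (86 - 5*7 + 4*7²)*(-13) = (86 - 35 + 4*49)*(-13) = (86 - 35 + 196)*(-13) = 247*(-13) = -3211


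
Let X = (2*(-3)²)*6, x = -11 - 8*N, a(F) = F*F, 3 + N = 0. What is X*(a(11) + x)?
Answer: 14472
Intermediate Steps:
N = -3 (N = -3 + 0 = -3)
a(F) = F²
x = 13 (x = -11 - 8*(-3) = -11 + 24 = 13)
X = 108 (X = (2*9)*6 = 18*6 = 108)
X*(a(11) + x) = 108*(11² + 13) = 108*(121 + 13) = 108*134 = 14472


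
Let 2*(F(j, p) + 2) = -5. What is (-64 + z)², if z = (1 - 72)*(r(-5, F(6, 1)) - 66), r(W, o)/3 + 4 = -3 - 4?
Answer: 48511225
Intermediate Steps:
F(j, p) = -9/2 (F(j, p) = -2 + (½)*(-5) = -2 - 5/2 = -9/2)
r(W, o) = -33 (r(W, o) = -12 + 3*(-3 - 4) = -12 + 3*(-7) = -12 - 21 = -33)
z = 7029 (z = (1 - 72)*(-33 - 66) = -71*(-99) = 7029)
(-64 + z)² = (-64 + 7029)² = 6965² = 48511225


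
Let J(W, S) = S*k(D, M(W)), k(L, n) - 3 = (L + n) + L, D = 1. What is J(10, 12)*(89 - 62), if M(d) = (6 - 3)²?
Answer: 4536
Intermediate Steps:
M(d) = 9 (M(d) = 3² = 9)
k(L, n) = 3 + n + 2*L (k(L, n) = 3 + ((L + n) + L) = 3 + (n + 2*L) = 3 + n + 2*L)
J(W, S) = 14*S (J(W, S) = S*(3 + 9 + 2*1) = S*(3 + 9 + 2) = S*14 = 14*S)
J(10, 12)*(89 - 62) = (14*12)*(89 - 62) = 168*27 = 4536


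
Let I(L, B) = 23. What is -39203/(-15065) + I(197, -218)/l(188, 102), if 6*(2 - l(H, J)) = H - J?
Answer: 411026/557405 ≈ 0.73739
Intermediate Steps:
l(H, J) = 2 - H/6 + J/6 (l(H, J) = 2 - (H - J)/6 = 2 + (-H/6 + J/6) = 2 - H/6 + J/6)
-39203/(-15065) + I(197, -218)/l(188, 102) = -39203/(-15065) + 23/(2 - ⅙*188 + (⅙)*102) = -39203*(-1/15065) + 23/(2 - 94/3 + 17) = 39203/15065 + 23/(-37/3) = 39203/15065 + 23*(-3/37) = 39203/15065 - 69/37 = 411026/557405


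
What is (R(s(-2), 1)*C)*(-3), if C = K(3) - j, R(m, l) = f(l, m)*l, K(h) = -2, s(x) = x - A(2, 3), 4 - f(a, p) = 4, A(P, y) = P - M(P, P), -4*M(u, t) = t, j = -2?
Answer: 0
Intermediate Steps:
M(u, t) = -t/4
A(P, y) = 5*P/4 (A(P, y) = P - (-1)*P/4 = P + P/4 = 5*P/4)
f(a, p) = 0 (f(a, p) = 4 - 1*4 = 4 - 4 = 0)
s(x) = -5/2 + x (s(x) = x - 5*2/4 = x - 1*5/2 = x - 5/2 = -5/2 + x)
R(m, l) = 0 (R(m, l) = 0*l = 0)
C = 0 (C = -2 - 1*(-2) = -2 + 2 = 0)
(R(s(-2), 1)*C)*(-3) = (0*0)*(-3) = 0*(-3) = 0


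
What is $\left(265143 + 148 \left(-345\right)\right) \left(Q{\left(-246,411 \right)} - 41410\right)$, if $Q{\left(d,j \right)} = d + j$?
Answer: $-8829853335$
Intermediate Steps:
$\left(265143 + 148 \left(-345\right)\right) \left(Q{\left(-246,411 \right)} - 41410\right) = \left(265143 + 148 \left(-345\right)\right) \left(\left(-246 + 411\right) - 41410\right) = \left(265143 - 51060\right) \left(165 - 41410\right) = 214083 \left(-41245\right) = -8829853335$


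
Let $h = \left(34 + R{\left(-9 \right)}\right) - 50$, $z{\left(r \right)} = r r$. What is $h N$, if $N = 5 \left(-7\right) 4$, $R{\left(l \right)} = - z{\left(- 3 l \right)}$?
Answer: $104300$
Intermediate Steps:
$z{\left(r \right)} = r^{2}$
$R{\left(l \right)} = - 9 l^{2}$ ($R{\left(l \right)} = - \left(- 3 l\right)^{2} = - 9 l^{2}$)
$N = -140$ ($N = \left(-35\right) 4 = -140$)
$h = -745$ ($h = \left(34 - 9 \left(-9\right)^{2}\right) - 50 = \left(34 - 729\right) - 50 = -695 - 50 = -745$)
$h N = \left(-745\right) \left(-140\right) = 104300$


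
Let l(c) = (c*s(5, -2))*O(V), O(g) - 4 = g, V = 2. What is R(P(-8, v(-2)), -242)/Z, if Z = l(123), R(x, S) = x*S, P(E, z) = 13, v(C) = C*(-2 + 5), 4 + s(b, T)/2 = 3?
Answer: 1573/738 ≈ 2.1314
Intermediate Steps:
s(b, T) = -2 (s(b, T) = -8 + 2*3 = -8 + 6 = -2)
v(C) = 3*C (v(C) = C*3 = 3*C)
O(g) = 4 + g
R(x, S) = S*x
l(c) = -12*c (l(c) = (c*(-2))*(4 + 2) = -2*c*6 = -12*c)
Z = -1476 (Z = -12*123 = -1476)
R(P(-8, v(-2)), -242)/Z = -242*13/(-1476) = -3146*(-1/1476) = 1573/738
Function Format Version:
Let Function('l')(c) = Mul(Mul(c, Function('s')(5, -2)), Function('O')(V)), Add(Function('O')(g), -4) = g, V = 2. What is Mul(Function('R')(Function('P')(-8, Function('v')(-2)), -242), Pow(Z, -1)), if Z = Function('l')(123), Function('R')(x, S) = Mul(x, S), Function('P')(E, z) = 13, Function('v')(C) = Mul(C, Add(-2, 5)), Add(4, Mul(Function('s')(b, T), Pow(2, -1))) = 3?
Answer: Rational(1573, 738) ≈ 2.1314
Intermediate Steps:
Function('s')(b, T) = -2 (Function('s')(b, T) = Add(-8, Mul(2, 3)) = Add(-8, 6) = -2)
Function('v')(C) = Mul(3, C) (Function('v')(C) = Mul(C, 3) = Mul(3, C))
Function('O')(g) = Add(4, g)
Function('R')(x, S) = Mul(S, x)
Function('l')(c) = Mul(-12, c) (Function('l')(c) = Mul(Mul(c, -2), Add(4, 2)) = Mul(Mul(-2, c), 6) = Mul(-12, c))
Z = -1476 (Z = Mul(-12, 123) = -1476)
Mul(Function('R')(Function('P')(-8, Function('v')(-2)), -242), Pow(Z, -1)) = Mul(Mul(-242, 13), Pow(-1476, -1)) = Mul(-3146, Rational(-1, 1476)) = Rational(1573, 738)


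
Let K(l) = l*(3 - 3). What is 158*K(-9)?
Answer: 0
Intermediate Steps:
K(l) = 0 (K(l) = l*0 = 0)
158*K(-9) = 158*0 = 0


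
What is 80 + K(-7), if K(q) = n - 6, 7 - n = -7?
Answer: 88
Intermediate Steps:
n = 14 (n = 7 - 1*(-7) = 7 + 7 = 14)
K(q) = 8 (K(q) = 14 - 6 = 8)
80 + K(-7) = 80 + 8 = 88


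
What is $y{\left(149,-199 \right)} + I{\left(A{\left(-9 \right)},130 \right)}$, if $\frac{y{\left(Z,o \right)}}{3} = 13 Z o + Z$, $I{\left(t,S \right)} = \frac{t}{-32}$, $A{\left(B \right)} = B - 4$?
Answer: $- \frac{36990131}{32} \approx -1.1559 \cdot 10^{6}$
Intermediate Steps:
$A{\left(B \right)} = -4 + B$ ($A{\left(B \right)} = B - 4 = -4 + B$)
$I{\left(t,S \right)} = - \frac{t}{32}$ ($I{\left(t,S \right)} = t \left(- \frac{1}{32}\right) = - \frac{t}{32}$)
$y{\left(Z,o \right)} = 3 Z + 39 Z o$ ($y{\left(Z,o \right)} = 3 \left(13 Z o + Z\right) = 3 \left(Z + 13 Z o\right) = 3 Z + 39 Z o$)
$y{\left(149,-199 \right)} + I{\left(A{\left(-9 \right)},130 \right)} = 3 \cdot 149 \left(1 + 13 \left(-199\right)\right) - \frac{-4 - 9}{32} = 3 \cdot 149 \left(1 - 2587\right) - - \frac{13}{32} = 3 \cdot 149 \left(-2586\right) + \frac{13}{32} = -1155942 + \frac{13}{32} = - \frac{36990131}{32}$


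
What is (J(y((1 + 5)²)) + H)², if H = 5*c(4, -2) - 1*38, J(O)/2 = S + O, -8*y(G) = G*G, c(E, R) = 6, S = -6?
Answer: 118336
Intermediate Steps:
y(G) = -G²/8 (y(G) = -G*G/8 = -G²/8)
J(O) = -12 + 2*O (J(O) = 2*(-6 + O) = -12 + 2*O)
H = -8 (H = 5*6 - 1*38 = 30 - 38 = -8)
(J(y((1 + 5)²)) + H)² = ((-12 + 2*(-(1 + 5)⁴/8)) - 8)² = ((-12 + 2*(-(6²)²/8)) - 8)² = ((-12 + 2*(-⅛*36²)) - 8)² = ((-12 + 2*(-⅛*1296)) - 8)² = ((-12 + 2*(-162)) - 8)² = ((-12 - 324) - 8)² = (-336 - 8)² = (-344)² = 118336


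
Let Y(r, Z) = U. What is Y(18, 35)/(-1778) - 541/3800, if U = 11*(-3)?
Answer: -418249/3378200 ≈ -0.12381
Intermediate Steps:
U = -33
Y(r, Z) = -33
Y(18, 35)/(-1778) - 541/3800 = -33/(-1778) - 541/3800 = -33*(-1/1778) - 541*1/3800 = 33/1778 - 541/3800 = -418249/3378200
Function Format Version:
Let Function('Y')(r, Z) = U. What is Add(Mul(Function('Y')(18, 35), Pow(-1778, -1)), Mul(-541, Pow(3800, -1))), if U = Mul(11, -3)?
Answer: Rational(-418249, 3378200) ≈ -0.12381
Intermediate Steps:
U = -33
Function('Y')(r, Z) = -33
Add(Mul(Function('Y')(18, 35), Pow(-1778, -1)), Mul(-541, Pow(3800, -1))) = Add(Mul(-33, Pow(-1778, -1)), Mul(-541, Pow(3800, -1))) = Add(Mul(-33, Rational(-1, 1778)), Mul(-541, Rational(1, 3800))) = Add(Rational(33, 1778), Rational(-541, 3800)) = Rational(-418249, 3378200)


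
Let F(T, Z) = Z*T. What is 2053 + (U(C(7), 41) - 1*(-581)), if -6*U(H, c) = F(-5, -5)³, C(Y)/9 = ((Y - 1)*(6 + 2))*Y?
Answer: 179/6 ≈ 29.833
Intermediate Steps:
F(T, Z) = T*Z
C(Y) = 9*Y*(-8 + 8*Y) (C(Y) = 9*(((Y - 1)*(6 + 2))*Y) = 9*(((-1 + Y)*8)*Y) = 9*((-8 + 8*Y)*Y) = 9*(Y*(-8 + 8*Y)) = 9*Y*(-8 + 8*Y))
U(H, c) = -15625/6 (U(H, c) = -(-5*(-5))³/6 = -⅙*25³ = -⅙*15625 = -15625/6)
2053 + (U(C(7), 41) - 1*(-581)) = 2053 + (-15625/6 - 1*(-581)) = 2053 + (-15625/6 + 581) = 2053 - 12139/6 = 179/6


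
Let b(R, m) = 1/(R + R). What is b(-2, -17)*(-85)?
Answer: 85/4 ≈ 21.250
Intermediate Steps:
b(R, m) = 1/(2*R)
b(-2, -17)*(-85) = ((½)/(-2))*(-85) = ((½)*(-½))*(-85) = -¼*(-85) = 85/4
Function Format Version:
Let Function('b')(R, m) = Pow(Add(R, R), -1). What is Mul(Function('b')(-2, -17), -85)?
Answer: Rational(85, 4) ≈ 21.250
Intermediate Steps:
Function('b')(R, m) = Mul(Rational(1, 2), Pow(R, -1)) (Function('b')(R, m) = Pow(Mul(2, R), -1) = Mul(Rational(1, 2), Pow(R, -1)))
Mul(Function('b')(-2, -17), -85) = Mul(Mul(Rational(1, 2), Pow(-2, -1)), -85) = Mul(Mul(Rational(1, 2), Rational(-1, 2)), -85) = Mul(Rational(-1, 4), -85) = Rational(85, 4)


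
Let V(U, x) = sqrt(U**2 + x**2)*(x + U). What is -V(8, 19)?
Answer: -135*sqrt(17) ≈ -556.62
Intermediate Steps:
V(U, x) = sqrt(U**2 + x**2)*(U + x)
-V(8, 19) = -sqrt(8**2 + 19**2)*(8 + 19) = -sqrt(64 + 361)*27 = -sqrt(425)*27 = -5*sqrt(17)*27 = -135*sqrt(17)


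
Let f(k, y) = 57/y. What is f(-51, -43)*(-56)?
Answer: 3192/43 ≈ 74.233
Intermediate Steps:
f(-51, -43)*(-56) = (57/(-43))*(-56) = (57*(-1/43))*(-56) = -57/43*(-56) = 3192/43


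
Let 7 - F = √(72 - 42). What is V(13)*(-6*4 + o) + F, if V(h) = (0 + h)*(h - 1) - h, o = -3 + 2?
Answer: -3568 - √30 ≈ -3573.5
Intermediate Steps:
o = -1
V(h) = -h + h*(-1 + h) (V(h) = h*(-1 + h) - h = -h + h*(-1 + h))
F = 7 - √30 (F = 7 - √(72 - 42) = 7 - √30 ≈ 1.5228)
V(13)*(-6*4 + o) + F = (13*(-2 + 13))*(-6*4 - 1) + (7 - √30) = (13*11)*(-24 - 1) + (7 - √30) = 143*(-25) + (7 - √30) = -3575 + (7 - √30) = -3568 - √30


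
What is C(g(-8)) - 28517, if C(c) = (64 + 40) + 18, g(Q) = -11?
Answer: -28395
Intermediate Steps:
C(c) = 122 (C(c) = 104 + 18 = 122)
C(g(-8)) - 28517 = 122 - 28517 = -28395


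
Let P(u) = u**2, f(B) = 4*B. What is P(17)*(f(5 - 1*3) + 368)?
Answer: 108664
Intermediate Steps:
P(17)*(f(5 - 1*3) + 368) = 17**2*(4*(5 - 1*3) + 368) = 289*(4*(5 - 3) + 368) = 289*(4*2 + 368) = 289*(8 + 368) = 289*376 = 108664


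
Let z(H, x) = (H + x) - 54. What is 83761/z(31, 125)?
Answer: 83761/102 ≈ 821.19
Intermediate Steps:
z(H, x) = -54 + H + x
83761/z(31, 125) = 83761/(-54 + 31 + 125) = 83761/102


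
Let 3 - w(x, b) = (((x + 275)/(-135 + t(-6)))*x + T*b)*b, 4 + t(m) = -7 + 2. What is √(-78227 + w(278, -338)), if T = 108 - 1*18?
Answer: I*√385957147/6 ≈ 3274.3*I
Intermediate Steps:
t(m) = -9 (t(m) = -4 + (-7 + 2) = -4 - 5 = -9)
T = 90 (T = 108 - 18 = 90)
w(x, b) = 3 - b*(90*b + x*(-275/144 - x/144)) (w(x, b) = 3 - (((x + 275)/(-135 - 9))*x + 90*b)*b = 3 - (((275 + x)/(-144))*x + 90*b)*b = 3 - (((275 + x)*(-1/144))*x + 90*b)*b = 3 - ((-275/144 - x/144)*x + 90*b)*b = 3 - (x*(-275/144 - x/144) + 90*b)*b = 3 - (90*b + x*(-275/144 - x/144))*b = 3 - b*(90*b + x*(-275/144 - x/144)))
√(-78227 + w(278, -338)) = √(-78227 + (3 - 90*(-338)² + (1/144)*(-338)*278² + (275/144)*(-338)*278)) = √(-78227 + (3 - 90*114244 + (1/144)*(-338)*77284 - 6460025/36)) = √(-78227 + (3 - 10281960 - 3265249/18 - 6460025/36)) = √(-78227 - 383140975/36) = √(-385957147/36) = I*√385957147/6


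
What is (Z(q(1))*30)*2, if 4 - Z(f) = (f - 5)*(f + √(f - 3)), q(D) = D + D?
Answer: 600 + 180*I ≈ 600.0 + 180.0*I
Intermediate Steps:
q(D) = 2*D
Z(f) = 4 - (-5 + f)*(f + √(-3 + f)) (Z(f) = 4 - (f - 5)*(f + √(f - 3)) = 4 - (-5 + f)*(f + √(-3 + f)))
(Z(q(1))*30)*2 = ((4 - (2*1)² + 5*(2*1) + 5*√(-3 + 2*1) - 2*1*√(-3 + 2*1))*30)*2 = ((4 - 1*2² + 5*2 + 5*√(-3 + 2) - 1*2*√(-3 + 2))*30)*2 = ((4 - 1*4 + 10 + 5*√(-1) - 1*2*√(-1))*30)*2 = ((4 - 4 + 10 + 5*I - 1*2*I)*30)*2 = ((4 - 4 + 10 + 5*I - 2*I)*30)*2 = ((10 + 3*I)*30)*2 = (300 + 90*I)*2 = 600 + 180*I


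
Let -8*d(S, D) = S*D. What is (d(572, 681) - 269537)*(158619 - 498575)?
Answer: 108183687946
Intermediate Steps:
d(S, D) = -D*S/8 (d(S, D) = -S*D/8 = -D*S/8)
(d(572, 681) - 269537)*(158619 - 498575) = (-1/8*681*572 - 269537)*(158619 - 498575) = (-97383/2 - 269537)*(-339956) = -636457/2*(-339956) = 108183687946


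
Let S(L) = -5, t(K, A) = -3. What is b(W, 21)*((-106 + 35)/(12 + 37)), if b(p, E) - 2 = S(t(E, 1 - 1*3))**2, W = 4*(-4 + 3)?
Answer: -1917/49 ≈ -39.122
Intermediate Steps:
W = -4 (W = 4*(-1) = -4)
b(p, E) = 27 (b(p, E) = 2 + (-5)**2 = 2 + 25 = 27)
b(W, 21)*((-106 + 35)/(12 + 37)) = 27*((-106 + 35)/(12 + 37)) = 27*(-71/49) = -1917/49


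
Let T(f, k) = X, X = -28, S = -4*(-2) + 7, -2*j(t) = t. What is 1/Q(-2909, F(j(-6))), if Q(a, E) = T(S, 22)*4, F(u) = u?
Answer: -1/112 ≈ -0.0089286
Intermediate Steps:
j(t) = -t/2
S = 15 (S = 8 + 7 = 15)
T(f, k) = -28
Q(a, E) = -112 (Q(a, E) = -28*4 = -112)
1/Q(-2909, F(j(-6))) = 1/(-112) = -1/112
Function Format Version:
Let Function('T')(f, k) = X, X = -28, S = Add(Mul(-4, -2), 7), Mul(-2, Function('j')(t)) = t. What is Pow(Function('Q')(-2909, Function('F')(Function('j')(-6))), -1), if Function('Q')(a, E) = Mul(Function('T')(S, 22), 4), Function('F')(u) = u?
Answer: Rational(-1, 112) ≈ -0.0089286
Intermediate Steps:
Function('j')(t) = Mul(Rational(-1, 2), t)
S = 15 (S = Add(8, 7) = 15)
Function('T')(f, k) = -28
Function('Q')(a, E) = -112 (Function('Q')(a, E) = Mul(-28, 4) = -112)
Pow(Function('Q')(-2909, Function('F')(Function('j')(-6))), -1) = Pow(-112, -1) = Rational(-1, 112)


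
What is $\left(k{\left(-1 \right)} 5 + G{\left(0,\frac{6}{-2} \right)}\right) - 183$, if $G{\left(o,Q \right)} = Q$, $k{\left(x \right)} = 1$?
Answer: $-181$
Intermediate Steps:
$\left(k{\left(-1 \right)} 5 + G{\left(0,\frac{6}{-2} \right)}\right) - 183 = \left(1 \cdot 5 + \frac{6}{-2}\right) - 183 = \left(5 + 6 \left(- \frac{1}{2}\right)\right) - 183 = \left(5 - 3\right) - 183 = 2 - 183 = -181$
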